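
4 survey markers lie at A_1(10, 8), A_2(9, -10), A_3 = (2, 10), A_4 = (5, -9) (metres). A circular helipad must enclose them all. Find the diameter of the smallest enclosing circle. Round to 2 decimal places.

The farthest pair is A_2–A_3 with squared distance 449. The circle on this segment as diameter has centre (5.5, 0) and r² = 449/4 = 112.25.
Check A_1: distance² to centre = 84.25 ≤ 112.25, so it lies inside.
All remaining points lie in this disk, and no smaller disk contains both endpoints, so this is the minimum enclosing circle.
Diameter = 2r = 2√(112.25) ≈ 21.19.

21.19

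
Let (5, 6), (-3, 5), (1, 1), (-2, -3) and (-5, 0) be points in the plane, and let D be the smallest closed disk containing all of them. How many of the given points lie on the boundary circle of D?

3

The minimum enclosing circle of a finite set is fixed by two of the points (as a diameter) or three (as a circumcircle).
The minimum enclosing circle is determined by three boundary points: (5, 6), (-2, -3), (-5, 0).
Their circumcentre is (0.375, 2.375) with r² = 34.53125.
The farthest remaining point (-3, 5) is at distance² 18.28125 ≤ 34.53125.
The points at distance exactly r from the centre are (5, 6), (-2, -3), (-5, 0) — 3 points.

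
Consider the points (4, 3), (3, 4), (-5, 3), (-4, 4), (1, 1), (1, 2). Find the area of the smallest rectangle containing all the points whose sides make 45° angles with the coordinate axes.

In coordinates u = x + y, v = x − y the rectangle is axis-aligned; the map (x,y)→(u,v) scales areas by 2.
u-values: 7, 7, -2, 0, 2, 3; range = 7 − (-2) = 9.
v-values: 1, -1, -8, -8, 0, -1; range = 1 − (-8) = 9.
Area = (9 × 9) / 2 = 40.5.

40.5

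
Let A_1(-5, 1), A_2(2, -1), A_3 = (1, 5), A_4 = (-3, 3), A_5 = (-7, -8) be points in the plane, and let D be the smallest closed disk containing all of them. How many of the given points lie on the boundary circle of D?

2

A smallest enclosing disk is always determined by at most three of the input points on its boundary.
The farthest pair is A_3–A_5 with squared distance 233. The circle on this segment as diameter has centre (-3, -1.5) and r² = 233/4 = 58.25.
Check A_1: distance² to centre = 10.25 ≤ 58.25, so it lies inside.
All remaining points lie in this disk, and no smaller disk contains both endpoints, so this is the minimum enclosing circle.
The points at distance exactly r from the centre are A_3, A_5 — 2 points.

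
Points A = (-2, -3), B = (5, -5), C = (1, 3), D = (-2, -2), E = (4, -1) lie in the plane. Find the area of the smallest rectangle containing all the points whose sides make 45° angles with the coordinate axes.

In coordinates u = x + y, v = x − y the rectangle is axis-aligned; the map (x,y)→(u,v) scales areas by 2.
u-values: -5, 0, 4, -4, 3; range = 4 − (-5) = 9.
v-values: 1, 10, -2, 0, 5; range = 10 − (-2) = 12.
Area = (9 × 12) / 2 = 54.

54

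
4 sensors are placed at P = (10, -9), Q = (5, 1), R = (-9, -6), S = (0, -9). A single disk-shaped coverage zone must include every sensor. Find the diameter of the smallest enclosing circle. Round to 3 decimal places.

The farthest pair is P–R with squared distance 370. The circle on this segment as diameter has centre (0.5, -7.5) and r² = 370/4 = 92.5.
Check Q: distance² to centre = 92.5 ≤ 92.5, so it lies inside.
All remaining points lie in this disk, and no smaller disk contains both endpoints, so this is the minimum enclosing circle.
Diameter = 2r = 2√(92.5) ≈ 19.235.

19.235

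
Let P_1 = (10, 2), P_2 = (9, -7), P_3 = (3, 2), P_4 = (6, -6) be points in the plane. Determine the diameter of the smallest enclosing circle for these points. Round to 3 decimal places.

The minimum enclosing circle is determined by three boundary points: P_1, P_2, P_3.
Their circumcentre is (6.5, -13/6) with r² = 533/18.
The farthest remaining point P_4 is at distance² 269/18 ≤ 533/18.
Diameter = 2r = 2√(533/18) ≈ 10.883.

10.883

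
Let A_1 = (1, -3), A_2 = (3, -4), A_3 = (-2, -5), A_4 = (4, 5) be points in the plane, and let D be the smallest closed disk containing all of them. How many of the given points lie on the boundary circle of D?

2

The minimum enclosing circle of a finite set is fixed by two of the points (as a diameter) or three (as a circumcircle).
The farthest pair is A_3–A_4 with squared distance 136. The circle on this segment as diameter has centre (1, 0) and r² = 136/4 = 34.
Check A_1: distance² to centre = 9 ≤ 34, so it lies inside.
All remaining points lie in this disk, and no smaller disk contains both endpoints, so this is the minimum enclosing circle.
The points at distance exactly r from the centre are A_3, A_4 — 2 points.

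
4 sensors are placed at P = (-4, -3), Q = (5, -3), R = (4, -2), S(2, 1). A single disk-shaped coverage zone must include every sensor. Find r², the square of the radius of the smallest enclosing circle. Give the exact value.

The minimum enclosing circle of a finite set is fixed by two of the points (as a diameter) or three (as a circumcircle).
The farthest pair is P–Q with squared distance 81. The circle on this segment as diameter has centre (0.5, -3) and r² = 81/4 = 20.25.
Check R: distance² to centre = 13.25 ≤ 20.25, so it lies inside.
All remaining points lie in this disk, and no smaller disk contains both endpoints, so this is the minimum enclosing circle.

20.25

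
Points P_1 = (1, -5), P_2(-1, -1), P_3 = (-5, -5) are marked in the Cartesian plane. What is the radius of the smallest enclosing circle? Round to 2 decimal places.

Side lengths²: P_1P_2² = 20, P_1P_3² = 36, P_2P_3² = 32.
Since P_1P_3² = 36 < 32 + 20 = 52, the triangle is acute, so the smallest enclosing circle is the circumcircle.
Circumcentre = (-2, -4), r² = 10.
r = √10 ≈ 3.16.

3.16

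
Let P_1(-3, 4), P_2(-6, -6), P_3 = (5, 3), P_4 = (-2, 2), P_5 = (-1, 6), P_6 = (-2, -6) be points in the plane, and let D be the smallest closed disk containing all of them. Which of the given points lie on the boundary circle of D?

P_2, P_3, P_5

By Welzl's lemma the MEC is supported by two points (diametrically opposite) or three points (on a circumcircle).
The minimum enclosing circle is determined by three boundary points: P_2, P_3, P_5.
Their circumcentre is (-47/58, -65/58) with r² = 85345/1682.
The farthest remaining point P_1 is at distance² 52169/1682 ≤ 85345/1682.
The points at distance exactly r from the centre are P_2, P_3, P_5 — 3 points.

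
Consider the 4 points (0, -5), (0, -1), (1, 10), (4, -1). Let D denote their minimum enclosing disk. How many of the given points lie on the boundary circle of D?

2

The farthest pair is (0, -5)–(1, 10) with squared distance 226. The circle on this segment as diameter has centre (0.5, 2.5) and r² = 226/4 = 56.5.
Check (0, -1): distance² to centre = 12.5 ≤ 56.5, so it lies inside.
All remaining points lie in this disk, and no smaller disk contains both endpoints, so this is the minimum enclosing circle.
The points at distance exactly r from the centre are (0, -5), (1, 10) — 2 points.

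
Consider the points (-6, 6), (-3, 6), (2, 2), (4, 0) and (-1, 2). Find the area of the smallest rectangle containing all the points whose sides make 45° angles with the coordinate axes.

32

In coordinates u = x + y, v = x − y the rectangle is axis-aligned; the map (x,y)→(u,v) scales areas by 2.
u-values: 0, 3, 4, 4, 1; range = 4 − 0 = 4.
v-values: -12, -9, 0, 4, -3; range = 4 − (-12) = 16.
Area = (4 × 16) / 2 = 32.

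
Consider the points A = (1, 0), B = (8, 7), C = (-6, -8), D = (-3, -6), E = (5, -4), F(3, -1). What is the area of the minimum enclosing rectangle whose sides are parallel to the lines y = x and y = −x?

116

In coordinates u = x + y, v = x − y the rectangle is axis-aligned; the map (x,y)→(u,v) scales areas by 2.
u-values: 1, 15, -14, -9, 1, 2; range = 15 − (-14) = 29.
v-values: 1, 1, 2, 3, 9, 4; range = 9 − 1 = 8.
Area = (29 × 8) / 2 = 116.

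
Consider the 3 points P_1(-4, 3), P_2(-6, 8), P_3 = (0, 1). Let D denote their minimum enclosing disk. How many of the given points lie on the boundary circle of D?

Side lengths²: P_1P_2² = 29, P_1P_3² = 20, P_2P_3² = 85.
Since P_2P_3² = 85 ≥ 29 + 20 = 49, the angle opposite P_2P_3 is not acute, so the smallest enclosing circle has P_2P_3 as diameter.
Centre = midpoint of P_2P_3 = (-3, 4.5), r² = 85/4 = 21.25.
The points at distance exactly r from the centre are P_2, P_3 — 2 points.

2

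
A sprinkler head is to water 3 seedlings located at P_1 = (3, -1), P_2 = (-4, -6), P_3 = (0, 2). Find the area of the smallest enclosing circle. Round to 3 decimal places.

64.577

Side lengths²: P_1P_2² = 74, P_1P_3² = 18, P_2P_3² = 80.
Since P_2P_3² = 80 < 74 + 18 = 92, the triangle is acute, so the smallest enclosing circle is the circumcircle.
Circumcentre = (-4/3, -7/3), r² = 185/9.
Area = π·r² = π·185/9 ≈ 64.577.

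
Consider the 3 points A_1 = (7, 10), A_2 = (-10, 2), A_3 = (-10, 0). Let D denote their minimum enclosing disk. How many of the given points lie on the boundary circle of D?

2

Side lengths²: A_1A_2² = 353, A_1A_3² = 389, A_2A_3² = 4.
Since A_1A_3² = 389 ≥ 353 + 4 = 357, the angle opposite A_1A_3 is not acute, so the smallest enclosing circle has A_1A_3 as diameter.
Centre = midpoint of A_1A_3 = (-1.5, 5), r² = 389/4 = 97.25.
The points at distance exactly r from the centre are A_1, A_3 — 2 points.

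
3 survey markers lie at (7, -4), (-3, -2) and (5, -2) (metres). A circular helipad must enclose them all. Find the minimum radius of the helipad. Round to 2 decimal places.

5.10

Call the three points A, B, C in the order given.
Side lengths²: AB² = 104, AC² = 8, BC² = 64.
Since AB² = 104 ≥ 64 + 8 = 72, the angle opposite AB is not acute, so the smallest enclosing circle has AB as diameter.
Centre = midpoint of AB = (2, -3), r² = 104/4 = 26.
r = √26 ≈ 5.10.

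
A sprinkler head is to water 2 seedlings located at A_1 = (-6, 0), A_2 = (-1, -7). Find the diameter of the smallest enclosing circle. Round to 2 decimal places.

The smallest circle enclosing two points has them as diameter endpoints.
Centre = midpoint = (-3.5, -3.5); r² = |A_1A_2|²/4 = 74/4 = 18.5.
Diameter = 2r = 2√(18.5) ≈ 8.60.

8.60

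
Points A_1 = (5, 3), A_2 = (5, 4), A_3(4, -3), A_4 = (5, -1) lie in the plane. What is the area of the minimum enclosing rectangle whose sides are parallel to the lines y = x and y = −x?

In coordinates u = x + y, v = x − y the rectangle is axis-aligned; the map (x,y)→(u,v) scales areas by 2.
u-values: 8, 9, 1, 4; range = 9 − 1 = 8.
v-values: 2, 1, 7, 6; range = 7 − 1 = 6.
Area = (8 × 6) / 2 = 24.

24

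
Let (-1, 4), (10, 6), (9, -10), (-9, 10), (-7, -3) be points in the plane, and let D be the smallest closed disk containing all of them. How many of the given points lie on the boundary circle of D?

2

By Welzl's lemma the MEC is supported by two points (diametrically opposite) or three points (on a circumcircle).
The farthest pair is (9, -10)–(-9, 10) with squared distance 724. The circle on this segment as diameter has centre (0, 0) and r² = 724/4 = 181.
Check (-1, 4): distance² to centre = 17 ≤ 181, so it lies inside.
All remaining points lie in this disk, and no smaller disk contains both endpoints, so this is the minimum enclosing circle.
The points at distance exactly r from the centre are (9, -10), (-9, 10) — 2 points.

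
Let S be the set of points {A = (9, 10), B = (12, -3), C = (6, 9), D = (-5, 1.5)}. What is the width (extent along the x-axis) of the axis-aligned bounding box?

17

max x = 12, min x = -5, so width = 17.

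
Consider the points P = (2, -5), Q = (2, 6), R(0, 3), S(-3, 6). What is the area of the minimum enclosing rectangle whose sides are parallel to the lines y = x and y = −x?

In coordinates u = x + y, v = x − y the rectangle is axis-aligned; the map (x,y)→(u,v) scales areas by 2.
u-values: -3, 8, 3, 3; range = 8 − (-3) = 11.
v-values: 7, -4, -3, -9; range = 7 − (-9) = 16.
Area = (11 × 16) / 2 = 88.

88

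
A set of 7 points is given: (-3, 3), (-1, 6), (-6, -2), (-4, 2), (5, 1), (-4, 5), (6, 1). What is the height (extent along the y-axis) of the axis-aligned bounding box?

max y = 6, min y = -2, so height = 8.

8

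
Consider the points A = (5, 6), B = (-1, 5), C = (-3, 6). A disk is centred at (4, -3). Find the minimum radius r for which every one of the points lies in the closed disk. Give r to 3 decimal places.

11.402

The required radius is the distance from (4, -3) to the farthest point.
Squared distances: 82, 89, 130.
Maximum is 130, attained at C.
r = √130 ≈ 11.402.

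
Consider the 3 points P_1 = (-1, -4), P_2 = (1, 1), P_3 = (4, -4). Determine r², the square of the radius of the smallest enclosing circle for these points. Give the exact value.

Side lengths²: P_1P_2² = 29, P_1P_3² = 25, P_2P_3² = 34.
Since P_2P_3² = 34 < 29 + 25 = 54, the triangle is acute, so the smallest enclosing circle is the circumcircle.
Circumcentre = (1.5, -2.1), r² = 9.86.

9.86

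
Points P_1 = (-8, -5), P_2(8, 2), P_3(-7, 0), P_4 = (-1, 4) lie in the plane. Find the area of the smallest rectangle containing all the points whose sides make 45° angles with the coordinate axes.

149.5

In coordinates u = x + y, v = x − y the rectangle is axis-aligned; the map (x,y)→(u,v) scales areas by 2.
u-values: -13, 10, -7, 3; range = 10 − (-13) = 23.
v-values: -3, 6, -7, -5; range = 6 − (-7) = 13.
Area = (23 × 13) / 2 = 149.5.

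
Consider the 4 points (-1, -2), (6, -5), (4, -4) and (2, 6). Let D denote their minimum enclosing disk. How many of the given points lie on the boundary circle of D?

2

The farthest pair is (6, -5)–(2, 6) with squared distance 137. The circle on this segment as diameter has centre (4, 0.5) and r² = 137/4 = 34.25.
Check (-1, -2): distance² to centre = 31.25 ≤ 34.25, so it lies inside.
All remaining points lie in this disk, and no smaller disk contains both endpoints, so this is the minimum enclosing circle.
The points at distance exactly r from the centre are (6, -5), (2, 6) — 2 points.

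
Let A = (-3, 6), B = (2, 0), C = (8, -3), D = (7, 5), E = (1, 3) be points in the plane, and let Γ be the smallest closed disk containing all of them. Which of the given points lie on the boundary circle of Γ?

By Welzl's lemma the MEC is supported by two points (diametrically opposite) or three points (on a circumcircle).
The farthest pair is A–C with squared distance 202. The circle on this segment as diameter has centre (2.5, 1.5) and r² = 202/4 = 50.5.
Check B: distance² to centre = 2.5 ≤ 50.5, so it lies inside.
All remaining points lie in this disk, and no smaller disk contains both endpoints, so this is the minimum enclosing circle.
The points at distance exactly r from the centre are A, C — 2 points.

A, C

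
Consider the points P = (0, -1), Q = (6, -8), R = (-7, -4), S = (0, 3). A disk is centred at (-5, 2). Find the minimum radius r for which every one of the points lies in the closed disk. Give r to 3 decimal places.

The required radius is the distance from (-5, 2) to the farthest point.
Squared distances: 34, 221, 40, 26.
Maximum is 221, attained at Q.
r = √221 ≈ 14.866.

14.866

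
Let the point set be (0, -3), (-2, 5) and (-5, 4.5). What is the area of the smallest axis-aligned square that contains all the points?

The bounding box has width 5 and height 8.
An axis-aligned square enclosing the set must have side ≥ max(width, height).
So the minimum side is max(5, 8) = 8.
Area = 8² = 64.

64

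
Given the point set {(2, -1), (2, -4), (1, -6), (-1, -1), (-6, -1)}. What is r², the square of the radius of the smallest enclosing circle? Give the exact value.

19.24

The minimum enclosing circle of a finite set is fixed by two of the points (as a diameter) or three (as a circumcircle).
The minimum enclosing circle is determined by three boundary points: (2, -1), (1, -6), (-6, -1).
Their circumcentre is (-2, -2.8) with r² = 19.24.
The farthest remaining point (2, -4) is at distance² 17.44 ≤ 19.24.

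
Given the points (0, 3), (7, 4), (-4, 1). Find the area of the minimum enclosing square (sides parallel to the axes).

121

The bounding box has width 11 and height 3.
An axis-aligned square enclosing the set must have side ≥ max(width, height).
So the minimum side is max(11, 3) = 11.
Area = 11² = 121.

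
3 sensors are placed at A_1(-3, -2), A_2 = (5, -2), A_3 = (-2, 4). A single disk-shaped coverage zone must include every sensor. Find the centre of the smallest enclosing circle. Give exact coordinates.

Side lengths²: A_1A_2² = 64, A_1A_3² = 37, A_2A_3² = 85.
Since A_2A_3² = 85 < 64 + 37 = 101, the triangle is acute, so the smallest enclosing circle is the circumcircle.
Circumcentre = (1, 5/12), r² = 3145/144.
Centre = (1, 5/12).

(1, 5/12)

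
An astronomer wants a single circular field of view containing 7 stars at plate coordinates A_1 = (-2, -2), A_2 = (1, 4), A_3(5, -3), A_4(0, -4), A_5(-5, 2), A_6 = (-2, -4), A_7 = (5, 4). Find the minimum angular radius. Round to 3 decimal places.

5.701

By Welzl's lemma the MEC is supported by two points (diametrically opposite) or three points (on a circumcircle).
The minimum enclosing circle is determined by three boundary points: A_3, A_5, A_7.
Their circumcentre is (0.5, 0.5) with r² = 32.5.
The farthest remaining point A_6 is at distance² 26.5 ≤ 32.5.
r = √(32.5) ≈ 5.701.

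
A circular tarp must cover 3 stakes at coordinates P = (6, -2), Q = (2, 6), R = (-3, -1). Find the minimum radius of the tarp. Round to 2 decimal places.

5.12

Side lengths²: PQ² = 80, PR² = 82, QR² = 74.
Since PR² = 82 < 80 + 74 = 154, the triangle is acute, so the smallest enclosing circle is the circumcircle.
Circumcentre = (30/17, 15/17), r² = 7585/289.
r = √(7585/289) ≈ 5.12.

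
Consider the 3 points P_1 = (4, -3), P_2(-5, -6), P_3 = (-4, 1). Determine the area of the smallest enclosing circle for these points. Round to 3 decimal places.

Side lengths²: P_1P_2² = 90, P_1P_3² = 80, P_2P_3² = 50.
Since P_1P_2² = 90 < 80 + 50 = 130, the triangle is acute, so the smallest enclosing circle is the circumcircle.
Circumcentre = (-1, -3), r² = 25.
Area = π·r² = π·25 ≈ 78.540.

78.540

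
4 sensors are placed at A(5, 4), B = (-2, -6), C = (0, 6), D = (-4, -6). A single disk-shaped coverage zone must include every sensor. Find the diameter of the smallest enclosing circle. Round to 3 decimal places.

13.477

By Welzl's lemma the MEC is supported by two points (diametrically opposite) or three points (on a circumcircle).
The minimum enclosing circle is determined by three boundary points: A, C, D.
Their circumcentre is (7/34, -25/34) with r² = 26245/578.
The farthest remaining point B is at distance² 18833/578 ≤ 26245/578.
Diameter = 2r = 2√(26245/578) ≈ 13.477.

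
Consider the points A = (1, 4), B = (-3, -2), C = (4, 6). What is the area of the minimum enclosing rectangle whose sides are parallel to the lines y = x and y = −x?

15

In coordinates u = x + y, v = x − y the rectangle is axis-aligned; the map (x,y)→(u,v) scales areas by 2.
u-values: 5, -5, 10; range = 10 − (-5) = 15.
v-values: -3, -1, -2; range = -1 − (-3) = 2.
Area = (15 × 2) / 2 = 15.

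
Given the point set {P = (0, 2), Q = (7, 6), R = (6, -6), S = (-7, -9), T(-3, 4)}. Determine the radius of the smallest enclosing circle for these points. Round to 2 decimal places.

10.26

The farthest pair is Q–S with squared distance 421. The circle on this segment as diameter has centre (0, -1.5) and r² = 421/4 = 105.25.
Check P: distance² to centre = 12.25 ≤ 105.25, so it lies inside.
All remaining points lie in this disk, and no smaller disk contains both endpoints, so this is the minimum enclosing circle.
r = √(105.25) ≈ 10.26.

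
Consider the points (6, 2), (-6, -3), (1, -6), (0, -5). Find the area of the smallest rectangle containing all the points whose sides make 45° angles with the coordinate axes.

85

In coordinates u = x + y, v = x − y the rectangle is axis-aligned; the map (x,y)→(u,v) scales areas by 2.
u-values: 8, -9, -5, -5; range = 8 − (-9) = 17.
v-values: 4, -3, 7, 5; range = 7 − (-3) = 10.
Area = (17 × 10) / 2 = 85.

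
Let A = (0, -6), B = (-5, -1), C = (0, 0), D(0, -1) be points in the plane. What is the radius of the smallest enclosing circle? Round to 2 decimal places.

The minimum enclosing circle is determined by three boundary points: A, B, C.
Their circumcentre is (-2, -3) with r² = 13.
The farthest remaining point D is at distance² 8 ≤ 13.
r = √13 ≈ 3.61.

3.61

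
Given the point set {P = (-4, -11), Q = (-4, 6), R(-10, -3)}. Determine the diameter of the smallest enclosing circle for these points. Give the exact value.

Side lengths²: PQ² = 289, PR² = 100, QR² = 117.
Since PQ² = 289 ≥ 117 + 100 = 217, the angle opposite PQ is not acute, so the smallest enclosing circle has PQ as diameter.
Centre = midpoint of PQ = (-4, -2.5), r² = 289/4 = 72.25.
Diameter = 2r = 2√(72.25) = 17.

17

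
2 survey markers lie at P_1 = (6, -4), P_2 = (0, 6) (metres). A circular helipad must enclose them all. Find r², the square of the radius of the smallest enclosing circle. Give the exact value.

The smallest circle enclosing two points has them as diameter endpoints.
Centre = midpoint = (3, 1); r² = |P_1P_2|²/4 = 136/4 = 34.

34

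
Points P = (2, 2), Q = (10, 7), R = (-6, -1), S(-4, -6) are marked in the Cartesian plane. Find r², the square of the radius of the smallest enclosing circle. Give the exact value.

The minimum enclosing circle of a finite set is fixed by two of the points (as a diameter) or three (as a circumcircle).
The farthest pair is Q–S with squared distance 365. The circle on this segment as diameter has centre (3, 0.5) and r² = 365/4 = 91.25.
Check P: distance² to centre = 3.25 ≤ 91.25, so it lies inside.
All remaining points lie in this disk, and no smaller disk contains both endpoints, so this is the minimum enclosing circle.

91.25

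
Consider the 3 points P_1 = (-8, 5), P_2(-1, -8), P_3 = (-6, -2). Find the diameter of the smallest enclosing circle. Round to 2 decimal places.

Side lengths²: P_1P_2² = 218, P_1P_3² = 53, P_2P_3² = 61.
Since P_1P_2² = 218 ≥ 61 + 53 = 114, the angle opposite P_1P_2 is not acute, so the smallest enclosing circle has P_1P_2 as diameter.
Centre = midpoint of P_1P_2 = (-4.5, -1.5), r² = 218/4 = 54.5.
Diameter = 2r = 2√(54.5) ≈ 14.76.

14.76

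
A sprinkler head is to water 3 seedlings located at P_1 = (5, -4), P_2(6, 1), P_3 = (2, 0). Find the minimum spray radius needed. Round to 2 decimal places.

Side lengths²: P_1P_2² = 26, P_1P_3² = 25, P_2P_3² = 17.
Since P_1P_2² = 26 < 25 + 17 = 42, the triangle is acute, so the smallest enclosing circle is the circumcircle.
Circumcentre = (169/38, -49/38), r² = 5525/722.
r = √(5525/722) ≈ 2.77.

2.77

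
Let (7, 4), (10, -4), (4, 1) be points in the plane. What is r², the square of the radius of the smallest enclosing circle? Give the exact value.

Call the three points A, B, C in the order given.
Side lengths²: AB² = 73, AC² = 18, BC² = 61.
Since AB² = 73 < 61 + 18 = 79, the triangle is acute, so the smallest enclosing circle is the circumcircle.
Circumcentre = (179/22, -3/22), r² = 4453/242.

4453/242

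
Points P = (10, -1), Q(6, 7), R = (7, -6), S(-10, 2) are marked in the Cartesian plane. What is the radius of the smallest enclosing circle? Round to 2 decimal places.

10.11

A smallest enclosing disk is always determined by at most three of the input points on its boundary.
The farthest pair is P–S with squared distance 409. The circle on this segment as diameter has centre (0, 0.5) and r² = 409/4 = 102.25.
Check Q: distance² to centre = 78.25 ≤ 102.25, so it lies inside.
All remaining points lie in this disk, and no smaller disk contains both endpoints, so this is the minimum enclosing circle.
r = √(102.25) ≈ 10.11.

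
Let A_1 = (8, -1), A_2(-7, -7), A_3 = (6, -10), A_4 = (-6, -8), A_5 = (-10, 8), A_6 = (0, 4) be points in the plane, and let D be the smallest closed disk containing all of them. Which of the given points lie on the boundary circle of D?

A_3, A_5

The minimum enclosing circle of a finite set is fixed by two of the points (as a diameter) or three (as a circumcircle).
The farthest pair is A_3–A_5 with squared distance 580. The circle on this segment as diameter has centre (-2, -1) and r² = 580/4 = 145.
Check A_1: distance² to centre = 100 ≤ 145, so it lies inside.
All remaining points lie in this disk, and no smaller disk contains both endpoints, so this is the minimum enclosing circle.
The points at distance exactly r from the centre are A_3, A_5 — 2 points.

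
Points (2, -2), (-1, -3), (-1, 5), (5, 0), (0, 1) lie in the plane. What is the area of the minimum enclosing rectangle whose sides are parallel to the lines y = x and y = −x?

In coordinates u = x + y, v = x − y the rectangle is axis-aligned; the map (x,y)→(u,v) scales areas by 2.
u-values: 0, -4, 4, 5, 1; range = 5 − (-4) = 9.
v-values: 4, 2, -6, 5, -1; range = 5 − (-6) = 11.
Area = (9 × 11) / 2 = 49.5.

49.5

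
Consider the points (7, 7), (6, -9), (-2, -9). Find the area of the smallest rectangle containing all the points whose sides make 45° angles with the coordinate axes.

187.5

In coordinates u = x + y, v = x − y the rectangle is axis-aligned; the map (x,y)→(u,v) scales areas by 2.
u-values: 14, -3, -11; range = 14 − (-11) = 25.
v-values: 0, 15, 7; range = 15 − 0 = 15.
Area = (25 × 15) / 2 = 187.5.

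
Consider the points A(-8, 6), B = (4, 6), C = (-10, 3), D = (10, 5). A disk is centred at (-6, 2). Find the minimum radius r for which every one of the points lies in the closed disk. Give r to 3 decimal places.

16.279

The required radius is the distance from (-6, 2) to the farthest point.
Squared distances: 20, 116, 17, 265.
Maximum is 265, attained at D.
r = √265 ≈ 16.279.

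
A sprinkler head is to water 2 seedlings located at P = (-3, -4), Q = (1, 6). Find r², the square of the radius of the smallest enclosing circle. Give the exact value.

The smallest circle enclosing two points has them as diameter endpoints.
Centre = midpoint = (-1, 1); r² = |PQ|²/4 = 116/4 = 29.

29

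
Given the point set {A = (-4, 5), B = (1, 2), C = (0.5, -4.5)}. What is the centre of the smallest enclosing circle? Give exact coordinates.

(-1.75, 0.25)

Side lengths²: AB² = 34, AC² = 110.5, BC² = 42.5.
Since AC² = 110.5 ≥ 42.5 + 34 = 76.5, the angle opposite AC is not acute, so the smallest enclosing circle has AC as diameter.
Centre = midpoint of AC = (-1.75, 0.25), r² = 110.5/4 = 27.625.
Centre = (-1.75, 0.25).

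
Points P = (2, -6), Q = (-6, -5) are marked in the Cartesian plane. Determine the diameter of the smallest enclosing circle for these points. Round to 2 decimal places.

8.06

The smallest circle enclosing two points has them as diameter endpoints.
Centre = midpoint = (-2, -5.5); r² = |PQ|²/4 = 65/4 = 16.25.
Diameter = 2r = 2√(16.25) ≈ 8.06.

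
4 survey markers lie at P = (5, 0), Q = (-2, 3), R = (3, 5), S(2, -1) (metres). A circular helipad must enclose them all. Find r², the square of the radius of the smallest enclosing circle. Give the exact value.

14.5

By Welzl's lemma the MEC is supported by two points (diametrically opposite) or three points (on a circumcircle).
The farthest pair is P–Q with squared distance 58. The circle on this segment as diameter has centre (1.5, 1.5) and r² = 58/4 = 14.5.
Check R: distance² to centre = 14.5 ≤ 14.5, so it lies inside.
All remaining points lie in this disk, and no smaller disk contains both endpoints, so this is the minimum enclosing circle.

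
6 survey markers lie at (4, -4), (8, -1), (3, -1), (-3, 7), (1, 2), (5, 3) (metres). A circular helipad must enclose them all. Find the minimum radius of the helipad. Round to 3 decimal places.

The minimum enclosing circle of a finite set is fixed by two of the points (as a diameter) or three (as a circumcircle).
The minimum enclosing circle is determined by three boundary points: (4, -4), (8, -1), (-3, 7).
Their circumcentre is (57/26, 67/26) with r² = 15725/338.
The farthest remaining point (3, -1) is at distance² 4545/338 ≤ 15725/338.
r = √(15725/338) ≈ 6.821.

6.821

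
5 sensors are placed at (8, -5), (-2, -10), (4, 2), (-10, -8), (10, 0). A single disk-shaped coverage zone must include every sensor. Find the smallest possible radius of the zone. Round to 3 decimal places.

By Welzl's lemma the MEC is supported by two points (diametrically opposite) or three points (on a circumcircle).
The farthest pair is (-10, -8)–(10, 0) with squared distance 464. The circle on this segment as diameter has centre (0, -4) and r² = 464/4 = 116.
Check (8, -5): distance² to centre = 65 ≤ 116, so it lies inside.
All remaining points lie in this disk, and no smaller disk contains both endpoints, so this is the minimum enclosing circle.
r = √116 ≈ 10.770.

10.770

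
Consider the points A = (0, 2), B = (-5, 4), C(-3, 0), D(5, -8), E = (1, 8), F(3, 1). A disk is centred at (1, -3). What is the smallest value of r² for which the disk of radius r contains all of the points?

121

The required radius is the distance from (1, -3) to the farthest point.
Squared distances: 26, 85, 25, 41, 121, 20.
Maximum is 121, attained at E.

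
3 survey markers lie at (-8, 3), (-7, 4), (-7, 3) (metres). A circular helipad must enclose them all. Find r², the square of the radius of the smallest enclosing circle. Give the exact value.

Call the three points A, B, C in the order given.
Side lengths²: AB² = 2, AC² = 1, BC² = 1.
Since AB² = 2 ≥ 1 + 1 = 2, the angle opposite AB is not acute, so the smallest enclosing circle has AB as diameter.
Centre = midpoint of AB = (-7.5, 3.5), r² = 2/4 = 0.5.

0.5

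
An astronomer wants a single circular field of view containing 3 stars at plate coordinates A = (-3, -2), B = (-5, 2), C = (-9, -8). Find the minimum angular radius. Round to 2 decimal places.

Side lengths²: AB² = 20, AC² = 72, BC² = 116.
Since BC² = 116 ≥ 72 + 20 = 92, the angle opposite BC is not acute, so the smallest enclosing circle has BC as diameter.
Centre = midpoint of BC = (-7, -3), r² = 116/4 = 29.
r = √29 ≈ 5.39.

5.39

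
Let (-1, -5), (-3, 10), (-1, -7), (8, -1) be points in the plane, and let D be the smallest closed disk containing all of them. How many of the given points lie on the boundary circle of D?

3

The minimum enclosing circle is determined by three boundary points: (-3, 10), (-1, -7), (8, -1).
Their circumcentre is (-0.3, 1.7) with r² = 76.18.
The farthest remaining point (-1, -5) is at distance² 45.38 ≤ 76.18.
The points at distance exactly r from the centre are (-3, 10), (-1, -7), (8, -1) — 3 points.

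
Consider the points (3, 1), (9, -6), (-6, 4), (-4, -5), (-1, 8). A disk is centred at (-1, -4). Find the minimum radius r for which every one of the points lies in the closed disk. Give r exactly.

The required radius is the distance from (-1, -4) to the farthest point.
Squared distances: 41, 104, 89, 10, 144.
Maximum is 144, attained at (-1, 8).
r = √144 = 12.

12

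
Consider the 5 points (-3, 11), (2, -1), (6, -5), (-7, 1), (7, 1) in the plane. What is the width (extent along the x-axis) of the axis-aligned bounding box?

max x = 7, min x = -7, so width = 14.

14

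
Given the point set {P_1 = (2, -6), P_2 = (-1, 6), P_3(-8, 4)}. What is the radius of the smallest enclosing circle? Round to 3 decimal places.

7.075

Side lengths²: P_1P_2² = 153, P_1P_3² = 200, P_2P_3² = 53.
Since P_1P_3² = 200 < 153 + 53 = 206, the triangle is acute, so the smallest enclosing circle is the circumcircle.
Circumcentre = (-17/6, -5/6), r² = 901/18.
r = √(901/18) ≈ 7.075.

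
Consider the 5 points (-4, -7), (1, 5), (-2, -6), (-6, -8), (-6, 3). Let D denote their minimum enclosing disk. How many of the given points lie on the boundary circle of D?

2

A smallest enclosing disk is always determined by at most three of the input points on its boundary.
The farthest pair is (1, 5)–(-6, -8) with squared distance 218. The circle on this segment as diameter has centre (-2.5, -1.5) and r² = 218/4 = 54.5.
Check (-4, -7): distance² to centre = 32.5 ≤ 54.5, so it lies inside.
All remaining points lie in this disk, and no smaller disk contains both endpoints, so this is the minimum enclosing circle.
The points at distance exactly r from the centre are (1, 5), (-6, -8) — 2 points.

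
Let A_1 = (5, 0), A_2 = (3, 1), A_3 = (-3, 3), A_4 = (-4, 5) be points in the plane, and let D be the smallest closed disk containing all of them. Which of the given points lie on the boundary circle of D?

A_1, A_4

By Welzl's lemma the MEC is supported by two points (diametrically opposite) or three points (on a circumcircle).
The farthest pair is A_1–A_4 with squared distance 106. The circle on this segment as diameter has centre (0.5, 2.5) and r² = 106/4 = 26.5.
Check A_2: distance² to centre = 8.5 ≤ 26.5, so it lies inside.
All remaining points lie in this disk, and no smaller disk contains both endpoints, so this is the minimum enclosing circle.
The points at distance exactly r from the centre are A_1, A_4 — 2 points.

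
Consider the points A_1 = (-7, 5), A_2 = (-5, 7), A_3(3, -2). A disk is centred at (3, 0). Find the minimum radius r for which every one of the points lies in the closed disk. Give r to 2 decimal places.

The required radius is the distance from (3, 0) to the farthest point.
Squared distances: 125, 113, 4.
Maximum is 125, attained at A_1.
r = √125 ≈ 11.18.

11.18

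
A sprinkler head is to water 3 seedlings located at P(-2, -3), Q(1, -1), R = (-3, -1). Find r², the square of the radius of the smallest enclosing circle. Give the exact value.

Side lengths²: PQ² = 13, PR² = 5, QR² = 16.
Since QR² = 16 < 13 + 5 = 18, the triangle is acute, so the smallest enclosing circle is the circumcircle.
Circumcentre = (-1, -1.25), r² = 4.0625.

4.0625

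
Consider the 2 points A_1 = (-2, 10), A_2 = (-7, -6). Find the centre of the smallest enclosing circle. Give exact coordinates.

The smallest circle enclosing two points has them as diameter endpoints.
Centre = midpoint = (-4.5, 2); r² = |A_1A_2|²/4 = 281/4 = 70.25.
Centre = (-4.5, 2).

(-4.5, 2)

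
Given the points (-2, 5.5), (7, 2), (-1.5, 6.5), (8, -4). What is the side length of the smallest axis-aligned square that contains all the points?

10.5

The bounding box has width 10 and height 10.5.
An axis-aligned square enclosing the set must have side ≥ max(width, height).
So the minimum side is max(10, 10.5) = 10.5.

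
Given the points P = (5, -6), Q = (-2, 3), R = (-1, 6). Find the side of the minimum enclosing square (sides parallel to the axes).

12

The bounding box has width 7 and height 12.
An axis-aligned square enclosing the set must have side ≥ max(width, height).
So the minimum side is max(7, 12) = 12.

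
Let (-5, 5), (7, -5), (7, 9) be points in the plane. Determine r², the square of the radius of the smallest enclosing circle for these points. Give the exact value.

Call the three points A, B, C in the order given.
Side lengths²: AB² = 244, AC² = 160, BC² = 196.
Since AB² = 244 < 196 + 160 = 356, the triangle is acute, so the smallest enclosing circle is the circumcircle.
Circumcentre = (8/3, 2), r² = 610/9.

610/9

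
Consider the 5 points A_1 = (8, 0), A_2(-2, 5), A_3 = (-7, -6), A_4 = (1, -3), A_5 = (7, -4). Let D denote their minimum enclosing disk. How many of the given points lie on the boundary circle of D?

By Welzl's lemma the MEC is supported by two points (diametrically opposite) or three points (on a circumcircle).
The minimum enclosing circle is determined by three boundary points: A_1, A_2, A_3.
Their circumcentre is (7/18, -49/18) with r² = 10585/162.
The farthest remaining point A_5 is at distance² 7345/162 ≤ 10585/162.
The points at distance exactly r from the centre are A_1, A_2, A_3 — 3 points.

3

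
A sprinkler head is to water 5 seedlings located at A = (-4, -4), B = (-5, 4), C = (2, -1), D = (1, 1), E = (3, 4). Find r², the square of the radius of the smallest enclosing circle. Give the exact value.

28.69140625

The minimum enclosing circle of a finite set is fixed by two of the points (as a diameter) or three (as a circumcircle).
The minimum enclosing circle is determined by three boundary points: A, B, E.
Their circumcentre is (-1, 0.4375) with r² = 28.69140625.
The farthest remaining point C is at distance² 11.06640625 ≤ 28.69140625.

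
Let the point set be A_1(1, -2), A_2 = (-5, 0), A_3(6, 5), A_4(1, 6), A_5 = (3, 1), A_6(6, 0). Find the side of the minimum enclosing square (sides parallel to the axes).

The bounding box has width 11 and height 8.
An axis-aligned square enclosing the set must have side ≥ max(width, height).
So the minimum side is max(11, 8) = 11.

11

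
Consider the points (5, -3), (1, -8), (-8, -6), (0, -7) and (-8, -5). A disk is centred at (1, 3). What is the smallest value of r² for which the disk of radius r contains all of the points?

162

The required radius is the distance from (1, 3) to the farthest point.
Squared distances: 52, 121, 162, 101, 145.
Maximum is 162, attained at (-8, -6).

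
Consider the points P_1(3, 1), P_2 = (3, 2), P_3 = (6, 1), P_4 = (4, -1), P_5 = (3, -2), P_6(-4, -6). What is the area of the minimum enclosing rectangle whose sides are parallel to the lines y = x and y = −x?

In coordinates u = x + y, v = x − y the rectangle is axis-aligned; the map (x,y)→(u,v) scales areas by 2.
u-values: 4, 5, 7, 3, 1, -10; range = 7 − (-10) = 17.
v-values: 2, 1, 5, 5, 5, 2; range = 5 − 1 = 4.
Area = (17 × 4) / 2 = 34.

34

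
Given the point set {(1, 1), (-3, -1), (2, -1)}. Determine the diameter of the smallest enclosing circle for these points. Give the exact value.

5

Call the three points A, B, C in the order given.
Side lengths²: AB² = 20, AC² = 5, BC² = 25.
Since BC² = 25 ≥ 20 + 5 = 25, the angle opposite BC is not acute, so the smallest enclosing circle has BC as diameter.
Centre = midpoint of BC = (-0.5, -1), r² = 25/4 = 6.25.
Diameter = 2r = 2√(6.25) = 5.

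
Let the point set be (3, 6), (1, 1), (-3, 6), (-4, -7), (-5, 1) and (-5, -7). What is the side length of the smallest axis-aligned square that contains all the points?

13

The bounding box has width 8 and height 13.
An axis-aligned square enclosing the set must have side ≥ max(width, height).
So the minimum side is max(8, 13) = 13.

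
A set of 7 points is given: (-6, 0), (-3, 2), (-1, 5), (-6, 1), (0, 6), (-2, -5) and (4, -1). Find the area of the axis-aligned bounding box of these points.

110

x ranges over [-6, 4], width 10.
y ranges over [-5, 6], height 11.
Area = 10 × 11 = 110.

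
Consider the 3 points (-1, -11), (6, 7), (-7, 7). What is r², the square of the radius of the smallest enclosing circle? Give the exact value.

1865/18

Call the three points A, B, C in the order given.
Side lengths²: AB² = 373, AC² = 360, BC² = 169.
Since AB² = 373 < 360 + 169 = 529, the triangle is acute, so the smallest enclosing circle is the circumcircle.
Circumcentre = (-0.5, -5/6), r² = 1865/18.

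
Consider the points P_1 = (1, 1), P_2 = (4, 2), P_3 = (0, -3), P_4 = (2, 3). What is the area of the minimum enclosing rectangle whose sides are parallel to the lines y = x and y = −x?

In coordinates u = x + y, v = x − y the rectangle is axis-aligned; the map (x,y)→(u,v) scales areas by 2.
u-values: 2, 6, -3, 5; range = 6 − (-3) = 9.
v-values: 0, 2, 3, -1; range = 3 − (-1) = 4.
Area = (9 × 4) / 2 = 18.

18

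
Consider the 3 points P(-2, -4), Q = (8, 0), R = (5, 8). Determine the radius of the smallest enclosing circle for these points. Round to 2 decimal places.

6.95

Side lengths²: PQ² = 116, PR² = 193, QR² = 73.
Since PR² = 193 ≥ 116 + 73 = 189, the angle opposite PR is not acute, so the smallest enclosing circle has PR as diameter.
Centre = midpoint of PR = (1.5, 2), r² = 193/4 = 48.25.
r = √(48.25) ≈ 6.95.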